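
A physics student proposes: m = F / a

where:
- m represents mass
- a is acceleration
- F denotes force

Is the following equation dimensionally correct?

Yes

m (mass) has dimensions [M].
a (acceleration) has dimensions [L T^-2].
F (force) has dimensions [L M T^-2].

Left side: [M]
Right side: [M]

Both sides have the same dimensions, so the equation is dimensionally consistent.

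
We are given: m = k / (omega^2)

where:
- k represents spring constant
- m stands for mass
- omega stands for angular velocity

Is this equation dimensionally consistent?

Yes

k (spring constant) has dimensions [M T^-2].
m (mass) has dimensions [M].
omega (angular velocity) has dimensions [T^-1].

Left side: [M]
Right side: [M]

Both sides have the same dimensions, so the equation is dimensionally consistent.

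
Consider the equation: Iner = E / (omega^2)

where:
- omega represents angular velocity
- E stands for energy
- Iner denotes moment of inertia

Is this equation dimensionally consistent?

Yes

omega (angular velocity) has dimensions [T^-1].
E (energy) has dimensions [L^2 M T^-2].
Iner (moment of inertia) has dimensions [L^2 M].

Left side: [L^2 M]
Right side: [L^2 M]

Both sides have the same dimensions, so the equation is dimensionally consistent.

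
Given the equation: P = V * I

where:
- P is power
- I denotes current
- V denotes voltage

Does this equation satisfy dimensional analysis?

Yes

P (power) has dimensions [L^2 M T^-3].
I (current) has dimensions [I].
V (voltage) has dimensions [I^-1 L^2 M T^-3].

Left side: [L^2 M T^-3]
Right side: [L^2 M T^-3]

Both sides have the same dimensions, so the equation is dimensionally consistent.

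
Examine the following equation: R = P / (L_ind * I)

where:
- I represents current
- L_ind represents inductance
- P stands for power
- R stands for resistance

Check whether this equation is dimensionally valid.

No

I (current) has dimensions [I].
L_ind (inductance) has dimensions [I^-2 L^2 M T^-2].
P (power) has dimensions [L^2 M T^-3].
R (resistance) has dimensions [I^-2 L^2 M T^-3].

Left side: [I^-2 L^2 M T^-3]
Right side: [I T^-1]

The two sides have different dimensions, so the equation is NOT dimensionally consistent.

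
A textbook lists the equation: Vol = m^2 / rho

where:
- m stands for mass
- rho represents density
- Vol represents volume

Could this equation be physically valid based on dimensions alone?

No

m (mass) has dimensions [M].
rho (density) has dimensions [L^-3 M].
Vol (volume) has dimensions [L^3].

Left side: [L^3]
Right side: [L^3 M]

The two sides have different dimensions, so the equation is NOT dimensionally consistent.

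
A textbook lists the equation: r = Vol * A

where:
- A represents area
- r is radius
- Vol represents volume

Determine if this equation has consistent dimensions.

No

A (area) has dimensions [L^2].
r (radius) has dimensions [L].
Vol (volume) has dimensions [L^3].

Left side: [L]
Right side: [L^5]

The two sides have different dimensions, so the equation is NOT dimensionally consistent.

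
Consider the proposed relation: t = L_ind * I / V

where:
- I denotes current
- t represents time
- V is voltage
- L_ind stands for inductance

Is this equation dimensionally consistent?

Yes

I (current) has dimensions [I].
t (time) has dimensions [T].
V (voltage) has dimensions [I^-1 L^2 M T^-3].
L_ind (inductance) has dimensions [I^-2 L^2 M T^-2].

Left side: [T]
Right side: [T]

Both sides have the same dimensions, so the equation is dimensionally consistent.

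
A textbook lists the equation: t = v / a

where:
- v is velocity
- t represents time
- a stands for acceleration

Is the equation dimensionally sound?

Yes

v (velocity) has dimensions [L T^-1].
t (time) has dimensions [T].
a (acceleration) has dimensions [L T^-2].

Left side: [T]
Right side: [T]

Both sides have the same dimensions, so the equation is dimensionally consistent.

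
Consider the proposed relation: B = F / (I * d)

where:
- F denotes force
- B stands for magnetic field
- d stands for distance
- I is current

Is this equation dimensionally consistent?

Yes

F (force) has dimensions [L M T^-2].
B (magnetic field) has dimensions [I^-1 M T^-2].
d (distance) has dimensions [L].
I (current) has dimensions [I].

Left side: [I^-1 M T^-2]
Right side: [I^-1 M T^-2]

Both sides have the same dimensions, so the equation is dimensionally consistent.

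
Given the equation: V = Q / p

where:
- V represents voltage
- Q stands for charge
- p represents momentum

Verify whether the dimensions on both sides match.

No

V (voltage) has dimensions [I^-1 L^2 M T^-3].
Q (charge) has dimensions [I T].
p (momentum) has dimensions [L M T^-1].

Left side: [I^-1 L^2 M T^-3]
Right side: [I L^-1 M^-1 T^2]

The two sides have different dimensions, so the equation is NOT dimensionally consistent.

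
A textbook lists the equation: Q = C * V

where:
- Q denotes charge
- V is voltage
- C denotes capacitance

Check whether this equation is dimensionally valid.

Yes

Q (charge) has dimensions [I T].
V (voltage) has dimensions [I^-1 L^2 M T^-3].
C (capacitance) has dimensions [I^2 L^-2 M^-1 T^4].

Left side: [I T]
Right side: [I T]

Both sides have the same dimensions, so the equation is dimensionally consistent.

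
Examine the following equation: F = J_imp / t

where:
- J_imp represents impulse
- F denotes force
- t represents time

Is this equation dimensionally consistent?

Yes

J_imp (impulse) has dimensions [L M T^-1].
F (force) has dimensions [L M T^-2].
t (time) has dimensions [T].

Left side: [L M T^-2]
Right side: [L M T^-2]

Both sides have the same dimensions, so the equation is dimensionally consistent.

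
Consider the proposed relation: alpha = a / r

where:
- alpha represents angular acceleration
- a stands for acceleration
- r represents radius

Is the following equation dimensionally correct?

Yes

alpha (angular acceleration) has dimensions [T^-2].
a (acceleration) has dimensions [L T^-2].
r (radius) has dimensions [L].

Left side: [T^-2]
Right side: [T^-2]

Both sides have the same dimensions, so the equation is dimensionally consistent.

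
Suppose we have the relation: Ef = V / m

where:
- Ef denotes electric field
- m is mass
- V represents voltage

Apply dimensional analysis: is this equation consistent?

No

Ef (electric field) has dimensions [I^-1 L M T^-3].
m (mass) has dimensions [M].
V (voltage) has dimensions [I^-1 L^2 M T^-3].

Left side: [I^-1 L M T^-3]
Right side: [I^-1 L^2 T^-3]

The two sides have different dimensions, so the equation is NOT dimensionally consistent.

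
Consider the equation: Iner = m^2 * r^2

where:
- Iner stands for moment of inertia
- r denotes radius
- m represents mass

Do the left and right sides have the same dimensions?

No

Iner (moment of inertia) has dimensions [L^2 M].
r (radius) has dimensions [L].
m (mass) has dimensions [M].

Left side: [L^2 M]
Right side: [L^2 M^2]

The two sides have different dimensions, so the equation is NOT dimensionally consistent.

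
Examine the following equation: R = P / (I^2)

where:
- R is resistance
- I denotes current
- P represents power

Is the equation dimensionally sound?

Yes

R (resistance) has dimensions [I^-2 L^2 M T^-3].
I (current) has dimensions [I].
P (power) has dimensions [L^2 M T^-3].

Left side: [I^-2 L^2 M T^-3]
Right side: [I^-2 L^2 M T^-3]

Both sides have the same dimensions, so the equation is dimensionally consistent.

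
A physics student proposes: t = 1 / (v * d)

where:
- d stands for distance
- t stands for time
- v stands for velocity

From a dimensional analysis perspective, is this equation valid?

No

d (distance) has dimensions [L].
t (time) has dimensions [T].
v (velocity) has dimensions [L T^-1].

Left side: [T]
Right side: [L^-2 T]

The two sides have different dimensions, so the equation is NOT dimensionally consistent.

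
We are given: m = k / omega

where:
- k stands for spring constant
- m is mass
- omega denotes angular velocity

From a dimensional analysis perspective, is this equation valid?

No

k (spring constant) has dimensions [M T^-2].
m (mass) has dimensions [M].
omega (angular velocity) has dimensions [T^-1].

Left side: [M]
Right side: [M T^-1]

The two sides have different dimensions, so the equation is NOT dimensionally consistent.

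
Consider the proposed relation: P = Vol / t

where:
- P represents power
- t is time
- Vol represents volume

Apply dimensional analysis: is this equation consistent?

No

P (power) has dimensions [L^2 M T^-3].
t (time) has dimensions [T].
Vol (volume) has dimensions [L^3].

Left side: [L^2 M T^-3]
Right side: [L^3 T^-1]

The two sides have different dimensions, so the equation is NOT dimensionally consistent.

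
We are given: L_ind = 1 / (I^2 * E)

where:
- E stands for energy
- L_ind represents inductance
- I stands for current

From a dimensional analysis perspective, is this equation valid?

No

E (energy) has dimensions [L^2 M T^-2].
L_ind (inductance) has dimensions [I^-2 L^2 M T^-2].
I (current) has dimensions [I].

Left side: [I^-2 L^2 M T^-2]
Right side: [I^-2 L^-2 M^-1 T^2]

The two sides have different dimensions, so the equation is NOT dimensionally consistent.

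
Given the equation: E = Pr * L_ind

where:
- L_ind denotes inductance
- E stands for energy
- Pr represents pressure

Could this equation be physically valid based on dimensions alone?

No

L_ind (inductance) has dimensions [I^-2 L^2 M T^-2].
E (energy) has dimensions [L^2 M T^-2].
Pr (pressure) has dimensions [L^-1 M T^-2].

Left side: [L^2 M T^-2]
Right side: [I^-2 L M^2 T^-4]

The two sides have different dimensions, so the equation is NOT dimensionally consistent.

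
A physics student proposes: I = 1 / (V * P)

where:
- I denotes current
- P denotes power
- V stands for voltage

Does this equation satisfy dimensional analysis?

No

I (current) has dimensions [I].
P (power) has dimensions [L^2 M T^-3].
V (voltage) has dimensions [I^-1 L^2 M T^-3].

Left side: [I]
Right side: [I L^-4 M^-2 T^6]

The two sides have different dimensions, so the equation is NOT dimensionally consistent.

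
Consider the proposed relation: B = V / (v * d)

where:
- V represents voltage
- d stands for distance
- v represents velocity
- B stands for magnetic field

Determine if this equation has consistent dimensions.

Yes

V (voltage) has dimensions [I^-1 L^2 M T^-3].
d (distance) has dimensions [L].
v (velocity) has dimensions [L T^-1].
B (magnetic field) has dimensions [I^-1 M T^-2].

Left side: [I^-1 M T^-2]
Right side: [I^-1 M T^-2]

Both sides have the same dimensions, so the equation is dimensionally consistent.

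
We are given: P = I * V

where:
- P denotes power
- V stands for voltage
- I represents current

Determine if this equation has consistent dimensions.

Yes

P (power) has dimensions [L^2 M T^-3].
V (voltage) has dimensions [I^-1 L^2 M T^-3].
I (current) has dimensions [I].

Left side: [L^2 M T^-3]
Right side: [L^2 M T^-3]

Both sides have the same dimensions, so the equation is dimensionally consistent.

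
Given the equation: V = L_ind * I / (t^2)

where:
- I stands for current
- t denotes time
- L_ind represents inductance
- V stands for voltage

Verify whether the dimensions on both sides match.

No

I (current) has dimensions [I].
t (time) has dimensions [T].
L_ind (inductance) has dimensions [I^-2 L^2 M T^-2].
V (voltage) has dimensions [I^-1 L^2 M T^-3].

Left side: [I^-1 L^2 M T^-3]
Right side: [I^-1 L^2 M T^-4]

The two sides have different dimensions, so the equation is NOT dimensionally consistent.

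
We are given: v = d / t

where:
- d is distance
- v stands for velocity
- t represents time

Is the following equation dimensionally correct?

Yes

d (distance) has dimensions [L].
v (velocity) has dimensions [L T^-1].
t (time) has dimensions [T].

Left side: [L T^-1]
Right side: [L T^-1]

Both sides have the same dimensions, so the equation is dimensionally consistent.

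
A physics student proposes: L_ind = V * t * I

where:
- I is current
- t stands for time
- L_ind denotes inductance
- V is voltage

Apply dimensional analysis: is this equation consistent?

No

I (current) has dimensions [I].
t (time) has dimensions [T].
L_ind (inductance) has dimensions [I^-2 L^2 M T^-2].
V (voltage) has dimensions [I^-1 L^2 M T^-3].

Left side: [I^-2 L^2 M T^-2]
Right side: [L^2 M T^-2]

The two sides have different dimensions, so the equation is NOT dimensionally consistent.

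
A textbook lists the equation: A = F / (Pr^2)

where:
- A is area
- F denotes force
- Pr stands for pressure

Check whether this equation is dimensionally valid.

No

A (area) has dimensions [L^2].
F (force) has dimensions [L M T^-2].
Pr (pressure) has dimensions [L^-1 M T^-2].

Left side: [L^2]
Right side: [L^3 M^-1 T^2]

The two sides have different dimensions, so the equation is NOT dimensionally consistent.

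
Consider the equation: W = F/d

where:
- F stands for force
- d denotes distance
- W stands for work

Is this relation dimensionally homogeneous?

No

F (force) has dimensions [L M T^-2].
d (distance) has dimensions [L].
W (work) has dimensions [L^2 M T^-2].

Left side: [L^2 M T^-2]
Right side: [M T^-2]

The two sides have different dimensions, so the equation is NOT dimensionally consistent.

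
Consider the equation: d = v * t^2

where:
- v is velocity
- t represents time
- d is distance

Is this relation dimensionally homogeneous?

No

v (velocity) has dimensions [L T^-1].
t (time) has dimensions [T].
d (distance) has dimensions [L].

Left side: [L]
Right side: [L T]

The two sides have different dimensions, so the equation is NOT dimensionally consistent.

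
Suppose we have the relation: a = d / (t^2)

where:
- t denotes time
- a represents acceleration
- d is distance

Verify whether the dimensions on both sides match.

Yes

t (time) has dimensions [T].
a (acceleration) has dimensions [L T^-2].
d (distance) has dimensions [L].

Left side: [L T^-2]
Right side: [L T^-2]

Both sides have the same dimensions, so the equation is dimensionally consistent.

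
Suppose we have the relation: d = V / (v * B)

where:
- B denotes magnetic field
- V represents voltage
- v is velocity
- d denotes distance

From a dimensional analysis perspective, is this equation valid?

Yes

B (magnetic field) has dimensions [I^-1 M T^-2].
V (voltage) has dimensions [I^-1 L^2 M T^-3].
v (velocity) has dimensions [L T^-1].
d (distance) has dimensions [L].

Left side: [L]
Right side: [L]

Both sides have the same dimensions, so the equation is dimensionally consistent.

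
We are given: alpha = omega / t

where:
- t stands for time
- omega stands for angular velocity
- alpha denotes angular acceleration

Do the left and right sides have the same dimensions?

Yes

t (time) has dimensions [T].
omega (angular velocity) has dimensions [T^-1].
alpha (angular acceleration) has dimensions [T^-2].

Left side: [T^-2]
Right side: [T^-2]

Both sides have the same dimensions, so the equation is dimensionally consistent.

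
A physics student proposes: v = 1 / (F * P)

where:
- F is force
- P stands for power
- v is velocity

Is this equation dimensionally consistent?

No

F (force) has dimensions [L M T^-2].
P (power) has dimensions [L^2 M T^-3].
v (velocity) has dimensions [L T^-1].

Left side: [L T^-1]
Right side: [L^-3 M^-2 T^5]

The two sides have different dimensions, so the equation is NOT dimensionally consistent.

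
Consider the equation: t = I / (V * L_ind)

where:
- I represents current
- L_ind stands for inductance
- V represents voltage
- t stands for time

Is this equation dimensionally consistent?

No

I (current) has dimensions [I].
L_ind (inductance) has dimensions [I^-2 L^2 M T^-2].
V (voltage) has dimensions [I^-1 L^2 M T^-3].
t (time) has dimensions [T].

Left side: [T]
Right side: [I^4 L^-4 M^-2 T^5]

The two sides have different dimensions, so the equation is NOT dimensionally consistent.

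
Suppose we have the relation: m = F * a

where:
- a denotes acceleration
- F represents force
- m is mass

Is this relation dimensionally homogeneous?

No

a (acceleration) has dimensions [L T^-2].
F (force) has dimensions [L M T^-2].
m (mass) has dimensions [M].

Left side: [M]
Right side: [L^2 M T^-4]

The two sides have different dimensions, so the equation is NOT dimensionally consistent.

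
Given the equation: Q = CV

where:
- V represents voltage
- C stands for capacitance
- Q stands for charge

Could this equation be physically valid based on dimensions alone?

Yes

V (voltage) has dimensions [I^-1 L^2 M T^-3].
C (capacitance) has dimensions [I^2 L^-2 M^-1 T^4].
Q (charge) has dimensions [I T].

Left side: [I T]
Right side: [I T]

Both sides have the same dimensions, so the equation is dimensionally consistent.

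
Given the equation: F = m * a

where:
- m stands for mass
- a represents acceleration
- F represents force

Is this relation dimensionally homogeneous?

Yes

m (mass) has dimensions [M].
a (acceleration) has dimensions [L T^-2].
F (force) has dimensions [L M T^-2].

Left side: [L M T^-2]
Right side: [L M T^-2]

Both sides have the same dimensions, so the equation is dimensionally consistent.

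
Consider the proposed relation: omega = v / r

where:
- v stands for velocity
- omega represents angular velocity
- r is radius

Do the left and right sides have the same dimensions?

Yes

v (velocity) has dimensions [L T^-1].
omega (angular velocity) has dimensions [T^-1].
r (radius) has dimensions [L].

Left side: [T^-1]
Right side: [T^-1]

Both sides have the same dimensions, so the equation is dimensionally consistent.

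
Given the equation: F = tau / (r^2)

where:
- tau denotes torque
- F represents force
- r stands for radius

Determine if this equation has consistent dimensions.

No

tau (torque) has dimensions [L^2 M T^-2].
F (force) has dimensions [L M T^-2].
r (radius) has dimensions [L].

Left side: [L M T^-2]
Right side: [M T^-2]

The two sides have different dimensions, so the equation is NOT dimensionally consistent.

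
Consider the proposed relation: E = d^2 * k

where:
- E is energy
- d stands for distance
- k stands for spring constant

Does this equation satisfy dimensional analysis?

Yes

E (energy) has dimensions [L^2 M T^-2].
d (distance) has dimensions [L].
k (spring constant) has dimensions [M T^-2].

Left side: [L^2 M T^-2]
Right side: [L^2 M T^-2]

Both sides have the same dimensions, so the equation is dimensionally consistent.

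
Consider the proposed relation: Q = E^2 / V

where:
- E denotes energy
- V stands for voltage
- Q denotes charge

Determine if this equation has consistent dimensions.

No

E (energy) has dimensions [L^2 M T^-2].
V (voltage) has dimensions [I^-1 L^2 M T^-3].
Q (charge) has dimensions [I T].

Left side: [I T]
Right side: [I L^2 M T^-1]

The two sides have different dimensions, so the equation is NOT dimensionally consistent.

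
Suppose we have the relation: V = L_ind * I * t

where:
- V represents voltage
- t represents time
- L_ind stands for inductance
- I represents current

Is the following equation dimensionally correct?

No

V (voltage) has dimensions [I^-1 L^2 M T^-3].
t (time) has dimensions [T].
L_ind (inductance) has dimensions [I^-2 L^2 M T^-2].
I (current) has dimensions [I].

Left side: [I^-1 L^2 M T^-3]
Right side: [I^-1 L^2 M T^-1]

The two sides have different dimensions, so the equation is NOT dimensionally consistent.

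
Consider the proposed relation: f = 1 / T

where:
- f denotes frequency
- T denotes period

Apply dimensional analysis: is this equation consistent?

Yes

f (frequency) has dimensions [T^-1].
T (period) has dimensions [T].

Left side: [T^-1]
Right side: [T^-1]

Both sides have the same dimensions, so the equation is dimensionally consistent.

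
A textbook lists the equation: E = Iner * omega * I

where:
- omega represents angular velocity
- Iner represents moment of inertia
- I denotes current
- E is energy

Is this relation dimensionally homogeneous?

No

omega (angular velocity) has dimensions [T^-1].
Iner (moment of inertia) has dimensions [L^2 M].
I (current) has dimensions [I].
E (energy) has dimensions [L^2 M T^-2].

Left side: [L^2 M T^-2]
Right side: [I L^2 M T^-1]

The two sides have different dimensions, so the equation is NOT dimensionally consistent.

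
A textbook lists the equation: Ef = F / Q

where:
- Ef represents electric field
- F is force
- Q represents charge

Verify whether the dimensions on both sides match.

Yes

Ef (electric field) has dimensions [I^-1 L M T^-3].
F (force) has dimensions [L M T^-2].
Q (charge) has dimensions [I T].

Left side: [I^-1 L M T^-3]
Right side: [I^-1 L M T^-3]

Both sides have the same dimensions, so the equation is dimensionally consistent.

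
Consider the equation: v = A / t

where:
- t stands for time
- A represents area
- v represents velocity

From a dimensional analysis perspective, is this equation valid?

No

t (time) has dimensions [T].
A (area) has dimensions [L^2].
v (velocity) has dimensions [L T^-1].

Left side: [L T^-1]
Right side: [L^2 T^-1]

The two sides have different dimensions, so the equation is NOT dimensionally consistent.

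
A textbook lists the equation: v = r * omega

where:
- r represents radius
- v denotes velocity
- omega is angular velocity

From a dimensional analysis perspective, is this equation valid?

Yes

r (radius) has dimensions [L].
v (velocity) has dimensions [L T^-1].
omega (angular velocity) has dimensions [T^-1].

Left side: [L T^-1]
Right side: [L T^-1]

Both sides have the same dimensions, so the equation is dimensionally consistent.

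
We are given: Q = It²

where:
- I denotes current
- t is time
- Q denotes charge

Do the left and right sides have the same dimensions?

No

I (current) has dimensions [I].
t (time) has dimensions [T].
Q (charge) has dimensions [I T].

Left side: [I T]
Right side: [I T^2]

The two sides have different dimensions, so the equation is NOT dimensionally consistent.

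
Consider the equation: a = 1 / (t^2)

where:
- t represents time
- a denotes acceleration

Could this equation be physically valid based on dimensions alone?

No

t (time) has dimensions [T].
a (acceleration) has dimensions [L T^-2].

Left side: [L T^-2]
Right side: [T^-2]

The two sides have different dimensions, so the equation is NOT dimensionally consistent.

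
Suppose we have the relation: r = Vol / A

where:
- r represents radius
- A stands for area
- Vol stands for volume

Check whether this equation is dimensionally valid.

Yes

r (radius) has dimensions [L].
A (area) has dimensions [L^2].
Vol (volume) has dimensions [L^3].

Left side: [L]
Right side: [L]

Both sides have the same dimensions, so the equation is dimensionally consistent.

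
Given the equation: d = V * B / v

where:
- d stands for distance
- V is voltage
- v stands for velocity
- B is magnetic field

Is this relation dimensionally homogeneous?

No

d (distance) has dimensions [L].
V (voltage) has dimensions [I^-1 L^2 M T^-3].
v (velocity) has dimensions [L T^-1].
B (magnetic field) has dimensions [I^-1 M T^-2].

Left side: [L]
Right side: [I^-2 L M^2 T^-4]

The two sides have different dimensions, so the equation is NOT dimensionally consistent.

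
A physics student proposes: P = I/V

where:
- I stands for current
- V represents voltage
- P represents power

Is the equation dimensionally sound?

No

I (current) has dimensions [I].
V (voltage) has dimensions [I^-1 L^2 M T^-3].
P (power) has dimensions [L^2 M T^-3].

Left side: [L^2 M T^-3]
Right side: [I^2 L^-2 M^-1 T^3]

The two sides have different dimensions, so the equation is NOT dimensionally consistent.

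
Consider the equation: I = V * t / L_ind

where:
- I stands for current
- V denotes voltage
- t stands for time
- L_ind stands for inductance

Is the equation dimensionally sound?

Yes

I (current) has dimensions [I].
V (voltage) has dimensions [I^-1 L^2 M T^-3].
t (time) has dimensions [T].
L_ind (inductance) has dimensions [I^-2 L^2 M T^-2].

Left side: [I]
Right side: [I]

Both sides have the same dimensions, so the equation is dimensionally consistent.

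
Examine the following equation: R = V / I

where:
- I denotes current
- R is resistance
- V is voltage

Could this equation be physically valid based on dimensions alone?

Yes

I (current) has dimensions [I].
R (resistance) has dimensions [I^-2 L^2 M T^-3].
V (voltage) has dimensions [I^-1 L^2 M T^-3].

Left side: [I^-2 L^2 M T^-3]
Right side: [I^-2 L^2 M T^-3]

Both sides have the same dimensions, so the equation is dimensionally consistent.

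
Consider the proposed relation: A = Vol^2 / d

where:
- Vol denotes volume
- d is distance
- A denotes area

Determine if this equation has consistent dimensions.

No

Vol (volume) has dimensions [L^3].
d (distance) has dimensions [L].
A (area) has dimensions [L^2].

Left side: [L^2]
Right side: [L^5]

The two sides have different dimensions, so the equation is NOT dimensionally consistent.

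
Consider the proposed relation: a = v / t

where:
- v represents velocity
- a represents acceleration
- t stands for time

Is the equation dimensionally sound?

Yes

v (velocity) has dimensions [L T^-1].
a (acceleration) has dimensions [L T^-2].
t (time) has dimensions [T].

Left side: [L T^-2]
Right side: [L T^-2]

Both sides have the same dimensions, so the equation is dimensionally consistent.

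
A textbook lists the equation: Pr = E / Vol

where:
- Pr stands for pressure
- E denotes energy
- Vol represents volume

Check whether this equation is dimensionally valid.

Yes

Pr (pressure) has dimensions [L^-1 M T^-2].
E (energy) has dimensions [L^2 M T^-2].
Vol (volume) has dimensions [L^3].

Left side: [L^-1 M T^-2]
Right side: [L^-1 M T^-2]

Both sides have the same dimensions, so the equation is dimensionally consistent.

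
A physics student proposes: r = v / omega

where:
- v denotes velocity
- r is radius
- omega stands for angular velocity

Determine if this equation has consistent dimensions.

Yes

v (velocity) has dimensions [L T^-1].
r (radius) has dimensions [L].
omega (angular velocity) has dimensions [T^-1].

Left side: [L]
Right side: [L]

Both sides have the same dimensions, so the equation is dimensionally consistent.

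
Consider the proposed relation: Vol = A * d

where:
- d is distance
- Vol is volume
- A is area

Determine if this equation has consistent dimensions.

Yes

d (distance) has dimensions [L].
Vol (volume) has dimensions [L^3].
A (area) has dimensions [L^2].

Left side: [L^3]
Right side: [L^3]

Both sides have the same dimensions, so the equation is dimensionally consistent.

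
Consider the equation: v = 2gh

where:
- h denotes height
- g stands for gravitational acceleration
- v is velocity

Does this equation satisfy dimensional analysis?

No

h (height) has dimensions [L].
g (gravitational acceleration) has dimensions [L T^-2].
v (velocity) has dimensions [L T^-1].

Left side: [L T^-1]
Right side: [L^2 T^-2]

The two sides have different dimensions, so the equation is NOT dimensionally consistent.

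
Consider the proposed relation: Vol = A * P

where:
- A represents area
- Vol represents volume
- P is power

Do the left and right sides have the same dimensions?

No

A (area) has dimensions [L^2].
Vol (volume) has dimensions [L^3].
P (power) has dimensions [L^2 M T^-3].

Left side: [L^3]
Right side: [L^4 M T^-3]

The two sides have different dimensions, so the equation is NOT dimensionally consistent.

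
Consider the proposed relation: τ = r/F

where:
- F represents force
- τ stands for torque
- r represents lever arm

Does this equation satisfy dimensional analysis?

No

F (force) has dimensions [L M T^-2].
τ (torque) has dimensions [L^2 M T^-2].
r (lever arm) has dimensions [L].

Left side: [L^2 M T^-2]
Right side: [M^-1 T^2]

The two sides have different dimensions, so the equation is NOT dimensionally consistent.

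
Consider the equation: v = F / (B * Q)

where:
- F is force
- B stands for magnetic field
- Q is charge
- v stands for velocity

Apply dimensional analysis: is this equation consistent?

Yes

F (force) has dimensions [L M T^-2].
B (magnetic field) has dimensions [I^-1 M T^-2].
Q (charge) has dimensions [I T].
v (velocity) has dimensions [L T^-1].

Left side: [L T^-1]
Right side: [L T^-1]

Both sides have the same dimensions, so the equation is dimensionally consistent.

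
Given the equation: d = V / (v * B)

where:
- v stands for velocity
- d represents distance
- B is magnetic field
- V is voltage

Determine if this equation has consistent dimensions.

Yes

v (velocity) has dimensions [L T^-1].
d (distance) has dimensions [L].
B (magnetic field) has dimensions [I^-1 M T^-2].
V (voltage) has dimensions [I^-1 L^2 M T^-3].

Left side: [L]
Right side: [L]

Both sides have the same dimensions, so the equation is dimensionally consistent.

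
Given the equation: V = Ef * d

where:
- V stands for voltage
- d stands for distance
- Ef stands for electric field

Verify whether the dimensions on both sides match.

Yes

V (voltage) has dimensions [I^-1 L^2 M T^-3].
d (distance) has dimensions [L].
Ef (electric field) has dimensions [I^-1 L M T^-3].

Left side: [I^-1 L^2 M T^-3]
Right side: [I^-1 L^2 M T^-3]

Both sides have the same dimensions, so the equation is dimensionally consistent.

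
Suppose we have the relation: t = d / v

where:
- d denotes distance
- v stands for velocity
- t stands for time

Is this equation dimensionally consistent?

Yes

d (distance) has dimensions [L].
v (velocity) has dimensions [L T^-1].
t (time) has dimensions [T].

Left side: [T]
Right side: [T]

Both sides have the same dimensions, so the equation is dimensionally consistent.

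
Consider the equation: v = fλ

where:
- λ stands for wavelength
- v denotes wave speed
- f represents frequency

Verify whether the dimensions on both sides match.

Yes

λ (wavelength) has dimensions [L].
v (wave speed) has dimensions [L T^-1].
f (frequency) has dimensions [T^-1].

Left side: [L T^-1]
Right side: [L T^-1]

Both sides have the same dimensions, so the equation is dimensionally consistent.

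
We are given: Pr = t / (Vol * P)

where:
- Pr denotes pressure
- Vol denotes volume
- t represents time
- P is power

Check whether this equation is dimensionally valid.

No

Pr (pressure) has dimensions [L^-1 M T^-2].
Vol (volume) has dimensions [L^3].
t (time) has dimensions [T].
P (power) has dimensions [L^2 M T^-3].

Left side: [L^-1 M T^-2]
Right side: [L^-5 M^-1 T^4]

The two sides have different dimensions, so the equation is NOT dimensionally consistent.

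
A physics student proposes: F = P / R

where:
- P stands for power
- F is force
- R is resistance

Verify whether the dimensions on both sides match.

No

P (power) has dimensions [L^2 M T^-3].
F (force) has dimensions [L M T^-2].
R (resistance) has dimensions [I^-2 L^2 M T^-3].

Left side: [L M T^-2]
Right side: [I^2]

The two sides have different dimensions, so the equation is NOT dimensionally consistent.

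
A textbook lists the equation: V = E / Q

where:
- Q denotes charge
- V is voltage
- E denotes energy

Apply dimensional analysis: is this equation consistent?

Yes

Q (charge) has dimensions [I T].
V (voltage) has dimensions [I^-1 L^2 M T^-3].
E (energy) has dimensions [L^2 M T^-2].

Left side: [I^-1 L^2 M T^-3]
Right side: [I^-1 L^2 M T^-3]

Both sides have the same dimensions, so the equation is dimensionally consistent.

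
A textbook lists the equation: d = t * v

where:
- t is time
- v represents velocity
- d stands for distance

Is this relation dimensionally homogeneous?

Yes

t (time) has dimensions [T].
v (velocity) has dimensions [L T^-1].
d (distance) has dimensions [L].

Left side: [L]
Right side: [L]

Both sides have the same dimensions, so the equation is dimensionally consistent.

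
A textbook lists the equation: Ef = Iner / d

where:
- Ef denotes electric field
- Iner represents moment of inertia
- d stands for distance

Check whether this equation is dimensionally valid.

No

Ef (electric field) has dimensions [I^-1 L M T^-3].
Iner (moment of inertia) has dimensions [L^2 M].
d (distance) has dimensions [L].

Left side: [I^-1 L M T^-3]
Right side: [L M]

The two sides have different dimensions, so the equation is NOT dimensionally consistent.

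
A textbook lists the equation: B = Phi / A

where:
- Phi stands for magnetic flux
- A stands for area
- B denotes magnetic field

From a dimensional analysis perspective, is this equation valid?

Yes

Phi (magnetic flux) has dimensions [I^-1 L^2 M T^-2].
A (area) has dimensions [L^2].
B (magnetic field) has dimensions [I^-1 M T^-2].

Left side: [I^-1 M T^-2]
Right side: [I^-1 M T^-2]

Both sides have the same dimensions, so the equation is dimensionally consistent.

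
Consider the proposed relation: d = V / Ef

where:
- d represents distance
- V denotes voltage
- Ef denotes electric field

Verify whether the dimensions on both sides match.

Yes

d (distance) has dimensions [L].
V (voltage) has dimensions [I^-1 L^2 M T^-3].
Ef (electric field) has dimensions [I^-1 L M T^-3].

Left side: [L]
Right side: [L]

Both sides have the same dimensions, so the equation is dimensionally consistent.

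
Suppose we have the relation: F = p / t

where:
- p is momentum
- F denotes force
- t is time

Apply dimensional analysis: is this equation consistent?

Yes

p (momentum) has dimensions [L M T^-1].
F (force) has dimensions [L M T^-2].
t (time) has dimensions [T].

Left side: [L M T^-2]
Right side: [L M T^-2]

Both sides have the same dimensions, so the equation is dimensionally consistent.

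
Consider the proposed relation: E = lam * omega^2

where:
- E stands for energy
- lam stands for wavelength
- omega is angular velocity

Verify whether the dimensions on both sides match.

No

E (energy) has dimensions [L^2 M T^-2].
lam (wavelength) has dimensions [L].
omega (angular velocity) has dimensions [T^-1].

Left side: [L^2 M T^-2]
Right side: [L T^-2]

The two sides have different dimensions, so the equation is NOT dimensionally consistent.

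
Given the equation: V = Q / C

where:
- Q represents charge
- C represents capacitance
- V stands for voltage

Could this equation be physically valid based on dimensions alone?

Yes

Q (charge) has dimensions [I T].
C (capacitance) has dimensions [I^2 L^-2 M^-1 T^4].
V (voltage) has dimensions [I^-1 L^2 M T^-3].

Left side: [I^-1 L^2 M T^-3]
Right side: [I^-1 L^2 M T^-3]

Both sides have the same dimensions, so the equation is dimensionally consistent.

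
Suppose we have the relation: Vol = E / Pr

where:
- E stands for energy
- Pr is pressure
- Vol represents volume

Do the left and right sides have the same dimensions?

Yes

E (energy) has dimensions [L^2 M T^-2].
Pr (pressure) has dimensions [L^-1 M T^-2].
Vol (volume) has dimensions [L^3].

Left side: [L^3]
Right side: [L^3]

Both sides have the same dimensions, so the equation is dimensionally consistent.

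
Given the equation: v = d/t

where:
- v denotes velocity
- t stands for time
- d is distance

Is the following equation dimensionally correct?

Yes

v (velocity) has dimensions [L T^-1].
t (time) has dimensions [T].
d (distance) has dimensions [L].

Left side: [L T^-1]
Right side: [L T^-1]

Both sides have the same dimensions, so the equation is dimensionally consistent.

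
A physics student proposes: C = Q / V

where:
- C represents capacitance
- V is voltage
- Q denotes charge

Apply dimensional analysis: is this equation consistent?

Yes

C (capacitance) has dimensions [I^2 L^-2 M^-1 T^4].
V (voltage) has dimensions [I^-1 L^2 M T^-3].
Q (charge) has dimensions [I T].

Left side: [I^2 L^-2 M^-1 T^4]
Right side: [I^2 L^-2 M^-1 T^4]

Both sides have the same dimensions, so the equation is dimensionally consistent.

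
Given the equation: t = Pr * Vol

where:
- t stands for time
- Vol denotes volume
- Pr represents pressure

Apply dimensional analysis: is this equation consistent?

No

t (time) has dimensions [T].
Vol (volume) has dimensions [L^3].
Pr (pressure) has dimensions [L^-1 M T^-2].

Left side: [T]
Right side: [L^2 M T^-2]

The two sides have different dimensions, so the equation is NOT dimensionally consistent.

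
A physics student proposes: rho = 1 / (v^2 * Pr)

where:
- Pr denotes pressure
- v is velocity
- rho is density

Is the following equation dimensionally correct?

No

Pr (pressure) has dimensions [L^-1 M T^-2].
v (velocity) has dimensions [L T^-1].
rho (density) has dimensions [L^-3 M].

Left side: [L^-3 M]
Right side: [L^-1 M^-1 T^4]

The two sides have different dimensions, so the equation is NOT dimensionally consistent.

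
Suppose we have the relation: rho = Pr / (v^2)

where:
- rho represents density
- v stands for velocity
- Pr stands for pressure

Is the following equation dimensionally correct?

Yes

rho (density) has dimensions [L^-3 M].
v (velocity) has dimensions [L T^-1].
Pr (pressure) has dimensions [L^-1 M T^-2].

Left side: [L^-3 M]
Right side: [L^-3 M]

Both sides have the same dimensions, so the equation is dimensionally consistent.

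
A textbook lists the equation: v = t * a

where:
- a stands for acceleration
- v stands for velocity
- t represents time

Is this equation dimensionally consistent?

Yes

a (acceleration) has dimensions [L T^-2].
v (velocity) has dimensions [L T^-1].
t (time) has dimensions [T].

Left side: [L T^-1]
Right side: [L T^-1]

Both sides have the same dimensions, so the equation is dimensionally consistent.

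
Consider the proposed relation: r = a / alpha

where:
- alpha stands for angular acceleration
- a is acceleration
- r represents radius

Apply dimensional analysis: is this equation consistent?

Yes

alpha (angular acceleration) has dimensions [T^-2].
a (acceleration) has dimensions [L T^-2].
r (radius) has dimensions [L].

Left side: [L]
Right side: [L]

Both sides have the same dimensions, so the equation is dimensionally consistent.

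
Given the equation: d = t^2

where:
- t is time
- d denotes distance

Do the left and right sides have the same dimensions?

No

t (time) has dimensions [T].
d (distance) has dimensions [L].

Left side: [L]
Right side: [T^2]

The two sides have different dimensions, so the equation is NOT dimensionally consistent.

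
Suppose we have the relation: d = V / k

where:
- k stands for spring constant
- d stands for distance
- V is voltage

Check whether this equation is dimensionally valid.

No

k (spring constant) has dimensions [M T^-2].
d (distance) has dimensions [L].
V (voltage) has dimensions [I^-1 L^2 M T^-3].

Left side: [L]
Right side: [I^-1 L^2 T^-1]

The two sides have different dimensions, so the equation is NOT dimensionally consistent.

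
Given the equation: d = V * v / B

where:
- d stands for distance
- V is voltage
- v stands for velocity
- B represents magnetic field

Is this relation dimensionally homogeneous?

No

d (distance) has dimensions [L].
V (voltage) has dimensions [I^-1 L^2 M T^-3].
v (velocity) has dimensions [L T^-1].
B (magnetic field) has dimensions [I^-1 M T^-2].

Left side: [L]
Right side: [L^3 T^-2]

The two sides have different dimensions, so the equation is NOT dimensionally consistent.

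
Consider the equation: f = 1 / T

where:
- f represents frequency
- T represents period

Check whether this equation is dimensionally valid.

Yes

f (frequency) has dimensions [T^-1].
T (period) has dimensions [T].

Left side: [T^-1]
Right side: [T^-1]

Both sides have the same dimensions, so the equation is dimensionally consistent.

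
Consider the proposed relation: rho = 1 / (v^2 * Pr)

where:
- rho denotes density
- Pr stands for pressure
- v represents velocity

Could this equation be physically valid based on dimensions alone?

No

rho (density) has dimensions [L^-3 M].
Pr (pressure) has dimensions [L^-1 M T^-2].
v (velocity) has dimensions [L T^-1].

Left side: [L^-3 M]
Right side: [L^-1 M^-1 T^4]

The two sides have different dimensions, so the equation is NOT dimensionally consistent.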